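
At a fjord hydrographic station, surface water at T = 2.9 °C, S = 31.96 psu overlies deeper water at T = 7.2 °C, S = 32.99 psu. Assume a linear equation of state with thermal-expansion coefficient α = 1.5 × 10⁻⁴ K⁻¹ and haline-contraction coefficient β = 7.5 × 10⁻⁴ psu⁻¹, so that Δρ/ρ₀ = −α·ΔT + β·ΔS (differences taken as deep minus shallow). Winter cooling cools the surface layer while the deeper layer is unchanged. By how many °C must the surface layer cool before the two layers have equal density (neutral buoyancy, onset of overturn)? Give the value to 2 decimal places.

Neutral buoyancy requires Δρ = 0, i.e. −α(T_deep − T_surf′) + β(S_deep − S_surf) = 0.
T_surf′ = T_deep − (β/α)·ΔS = 7.2 − (7.5 × 10⁻⁴/1.5 × 10⁻⁴)·(+1.03) = 2.0500 °C.
Cooling required: 2.9 − (2.0500) = 0.8500 °C.

0.85 °C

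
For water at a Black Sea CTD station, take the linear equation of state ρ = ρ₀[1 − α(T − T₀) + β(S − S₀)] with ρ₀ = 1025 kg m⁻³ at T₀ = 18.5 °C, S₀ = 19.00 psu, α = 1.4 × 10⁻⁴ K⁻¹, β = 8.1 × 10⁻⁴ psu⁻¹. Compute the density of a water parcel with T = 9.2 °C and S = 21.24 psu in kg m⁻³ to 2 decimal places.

1028.19 kg m⁻³

T − T₀ = -9.3 K, S − S₀ = +2.24 psu.
Bracket = 1 − α·(-9.3) + β·(+2.24) = 1 + (3.1164 × 10⁻³) = 1.0031164.
ρ = 1025 × 1.0031164 = 1028.19 kg m⁻³.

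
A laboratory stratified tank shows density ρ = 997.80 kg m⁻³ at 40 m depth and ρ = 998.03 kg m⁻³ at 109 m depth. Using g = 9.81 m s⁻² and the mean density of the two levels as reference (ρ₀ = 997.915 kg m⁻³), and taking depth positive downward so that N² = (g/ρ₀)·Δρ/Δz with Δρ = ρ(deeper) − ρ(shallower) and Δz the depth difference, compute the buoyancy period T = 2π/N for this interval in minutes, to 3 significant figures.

18.3 min

Δρ = 998.03 − 997.80 = 0.23 kg m⁻³ over Δz = 109 − 40 = 69 m.
N² = (9.81/997.915) × (0.23/69) = 3.2768 × 10⁻⁵ s⁻².
N = √(3.2768 × 10⁻⁵) = 5.7243 × 10⁻³ rad s⁻¹, so T = 2π/N = 1.0976 × 10³ s = 18.293 min ≈ 18.3 min.
A positive N² confirms static stability across the interval.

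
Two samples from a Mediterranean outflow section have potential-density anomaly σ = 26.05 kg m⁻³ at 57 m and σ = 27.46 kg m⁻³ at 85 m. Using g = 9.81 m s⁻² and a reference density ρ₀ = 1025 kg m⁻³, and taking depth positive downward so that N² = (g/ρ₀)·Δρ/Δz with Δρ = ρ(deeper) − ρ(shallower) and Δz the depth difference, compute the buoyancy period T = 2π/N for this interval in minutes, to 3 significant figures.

4.77 min

Δρ = 1027.46 − 1026.05 = 1.41 kg m⁻³ over Δz = 85 − 57 = 28 m.
N² = (9.81/1025) × (1.41/28) = 4.8195 × 10⁻⁴ s⁻².
N = √(4.8195 × 10⁻⁴) = 0.021953 rad s⁻¹, so T = 2π/N = 286.21 s = 4.7702 min ≈ 4.77 min.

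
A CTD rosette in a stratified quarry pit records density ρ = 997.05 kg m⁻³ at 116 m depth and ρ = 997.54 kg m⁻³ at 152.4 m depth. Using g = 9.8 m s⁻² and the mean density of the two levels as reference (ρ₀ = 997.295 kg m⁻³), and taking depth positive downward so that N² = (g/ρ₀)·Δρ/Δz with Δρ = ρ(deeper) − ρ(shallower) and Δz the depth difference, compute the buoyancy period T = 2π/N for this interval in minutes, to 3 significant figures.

9.11 min

Δρ = 997.54 − 997.05 = 0.49 kg m⁻³ over Δz = 152.4 − 116 = 36.4 m.
N² = (9.8/997.295) × (0.49/36.4) = 1.3228 × 10⁻⁴ s⁻².
N = √(1.3228 × 10⁻⁴) = 0.011501 rad s⁻¹, so T = 2π/N = 546.32 s = 9.1053 min ≈ 9.11 min.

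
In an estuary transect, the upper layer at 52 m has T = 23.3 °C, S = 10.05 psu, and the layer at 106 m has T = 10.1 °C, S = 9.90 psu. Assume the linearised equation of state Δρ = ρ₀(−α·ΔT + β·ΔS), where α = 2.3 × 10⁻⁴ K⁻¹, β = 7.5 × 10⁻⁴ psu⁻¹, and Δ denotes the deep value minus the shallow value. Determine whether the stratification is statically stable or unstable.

ΔT = 10.1 − 23.3 = -13.2 K and ΔS = 9.90 − 10.05 = -0.15 psu (deep − shallow).
−αΔT = 3.036 × 10⁻³; βΔS = -1.125 × 10⁻⁴; sum Δρ/ρ₀ = 2.9235 × 10⁻³.
Δρ/ρ₀ > 0, so Δρ > 0: deeper water is denser → statically stable.

stable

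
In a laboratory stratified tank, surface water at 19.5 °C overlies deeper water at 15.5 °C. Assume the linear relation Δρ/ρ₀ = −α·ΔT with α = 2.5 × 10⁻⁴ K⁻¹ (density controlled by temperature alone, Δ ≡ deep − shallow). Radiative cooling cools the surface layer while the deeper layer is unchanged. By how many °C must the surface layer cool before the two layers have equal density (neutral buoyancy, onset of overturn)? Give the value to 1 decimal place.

With temperature the only control, equal density requires T_surf′ = T_deep.
T_surf′ = 15.5 °C.
Cooling required: 19.5 − 15.5 = 4.0 °C.

4.0 °C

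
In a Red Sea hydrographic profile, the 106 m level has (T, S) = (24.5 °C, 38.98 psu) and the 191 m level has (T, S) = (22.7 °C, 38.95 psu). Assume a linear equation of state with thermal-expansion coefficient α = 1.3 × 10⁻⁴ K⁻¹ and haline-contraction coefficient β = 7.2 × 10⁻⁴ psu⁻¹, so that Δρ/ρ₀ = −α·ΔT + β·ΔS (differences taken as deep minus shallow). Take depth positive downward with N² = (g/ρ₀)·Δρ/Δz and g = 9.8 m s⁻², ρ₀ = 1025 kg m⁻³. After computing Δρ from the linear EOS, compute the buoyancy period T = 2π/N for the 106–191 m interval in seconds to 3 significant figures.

ΔT = -1.8 K, ΔS = -0.03 psu (deep − shallow).
Δρ/ρ₀ = −αΔT + βΔS = 2.34 × 10⁻⁴ − 2.16 × 10⁻⁵ = 2.124 × 10⁻⁴, so Δρ ≈ 0.2177 kg m⁻³.
N² = (g/ρ₀)·Δρ/Δz = g·(Δρ/ρ₀)/Δz = 9.8 × 2.124 × 10⁻⁴ / 85 = 2.4488 × 10⁻⁵ s⁻².
N = √(2.4488 × 10⁻⁵) = 4.9485 × 10⁻³ rad s⁻¹ → T = 2π/N = 1.2697 × 10³ s ≈ 1.27 × 10³ s.

1.27 × 10³ s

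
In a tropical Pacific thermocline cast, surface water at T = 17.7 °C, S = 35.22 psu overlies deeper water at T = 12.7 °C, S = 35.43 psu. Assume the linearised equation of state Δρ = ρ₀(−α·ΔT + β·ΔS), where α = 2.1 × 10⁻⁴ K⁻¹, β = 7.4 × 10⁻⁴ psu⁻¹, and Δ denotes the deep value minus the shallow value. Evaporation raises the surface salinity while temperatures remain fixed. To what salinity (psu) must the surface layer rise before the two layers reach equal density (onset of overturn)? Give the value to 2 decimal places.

Neutral buoyancy requires −α(T_deep − T_surf) + β(S_deep − S_surf′) = 0.
S_surf′ = S_deep − (α/β)·ΔT = 35.43 − (2.1 × 10⁻⁴/7.4 × 10⁻⁴)·(-5.0) = 36.8489 psu.
Increase required: 36.8489 − 35.22 = 1.6289 psu.

36.85 psu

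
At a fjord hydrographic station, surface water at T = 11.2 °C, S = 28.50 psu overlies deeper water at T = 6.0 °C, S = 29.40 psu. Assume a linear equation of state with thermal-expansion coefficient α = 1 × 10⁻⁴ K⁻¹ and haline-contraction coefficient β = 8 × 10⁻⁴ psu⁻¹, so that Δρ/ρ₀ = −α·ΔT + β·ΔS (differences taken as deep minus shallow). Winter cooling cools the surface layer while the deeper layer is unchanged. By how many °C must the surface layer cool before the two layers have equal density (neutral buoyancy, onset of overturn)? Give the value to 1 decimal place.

12.4 °C

Neutral buoyancy requires Δρ = 0, i.e. −α(T_deep − T_surf′) + β(S_deep − S_surf) = 0.
T_surf′ = T_deep − (β/α)·ΔS = 6.0 − (8 × 10⁻⁴/1 × 10⁻⁴)·(+0.90) = -1.200 °C.
Cooling required: 11.2 − (-1.200) = 12.400 °C.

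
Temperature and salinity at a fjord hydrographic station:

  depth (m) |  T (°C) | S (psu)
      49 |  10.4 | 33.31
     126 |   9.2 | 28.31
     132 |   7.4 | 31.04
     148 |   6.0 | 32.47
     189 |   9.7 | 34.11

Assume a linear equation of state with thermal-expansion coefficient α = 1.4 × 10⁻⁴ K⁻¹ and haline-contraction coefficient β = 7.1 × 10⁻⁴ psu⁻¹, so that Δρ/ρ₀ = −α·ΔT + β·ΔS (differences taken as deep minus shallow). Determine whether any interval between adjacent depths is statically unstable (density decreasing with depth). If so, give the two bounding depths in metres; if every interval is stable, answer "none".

Evaluate Δρ/ρ₀ = −αΔT + βΔS across each adjacent pair:
  49–126 m: −αΔT+βΔS = −(1.4 × 10⁻⁴)(-1.2)+(7.1 × 10⁻⁴)(-5.00) = -3.4 × 10⁻³ → UNSTABLE
  126–132 m: −αΔT+βΔS = −(1.4 × 10⁻⁴)(-1.8)+(7.1 × 10⁻⁴)(+2.73) = 2.2 × 10⁻³ → stable
  132–148 m: −αΔT+βΔS = −(1.4 × 10⁻⁴)(-1.4)+(7.1 × 10⁻⁴)(+1.43) = 1.2 × 10⁻³ → stable
  148–189 m: −αΔT+βΔS = −(1.4 × 10⁻⁴)(+3.7)+(7.1 × 10⁻⁴)(+1.64) = 6.5 × 10⁻⁴ → stable
The 49–126 m interval has Δρ < 0: lighter water underlies denser water.

49–126 m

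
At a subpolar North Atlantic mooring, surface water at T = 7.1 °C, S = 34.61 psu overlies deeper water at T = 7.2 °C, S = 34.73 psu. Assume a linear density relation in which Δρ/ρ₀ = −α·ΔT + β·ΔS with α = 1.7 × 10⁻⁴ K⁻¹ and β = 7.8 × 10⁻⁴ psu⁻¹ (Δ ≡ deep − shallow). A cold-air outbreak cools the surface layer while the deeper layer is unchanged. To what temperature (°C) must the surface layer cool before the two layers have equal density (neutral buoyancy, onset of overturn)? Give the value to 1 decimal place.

6.6 °C

Neutral buoyancy requires Δρ = 0, i.e. −α(T_deep − T_surf′) + β(S_deep − S_surf) = 0.
T_surf′ = T_deep − (β/α)·ΔS = 7.2 − (7.8 × 10⁻⁴/1.7 × 10⁻⁴)·(+0.12) = 6.649 °C.
Cooling required: 7.1 − (6.649) = 0.451 °C.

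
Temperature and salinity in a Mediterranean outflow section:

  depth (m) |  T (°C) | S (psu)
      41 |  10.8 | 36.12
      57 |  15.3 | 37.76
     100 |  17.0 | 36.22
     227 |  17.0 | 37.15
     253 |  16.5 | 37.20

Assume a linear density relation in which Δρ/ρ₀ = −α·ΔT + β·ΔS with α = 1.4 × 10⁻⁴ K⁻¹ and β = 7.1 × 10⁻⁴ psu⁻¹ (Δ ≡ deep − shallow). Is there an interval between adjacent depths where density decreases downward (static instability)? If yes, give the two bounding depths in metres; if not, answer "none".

Evaluate Δρ/ρ₀ = −αΔT + βΔS across each adjacent pair:
  41–57 m: −αΔT+βΔS = −(1.4 × 10⁻⁴)(+4.5)+(7.1 × 10⁻⁴)(+1.64) = 5.3 × 10⁻⁴ → stable
  57–100 m: −αΔT+βΔS = −(1.4 × 10⁻⁴)(+1.7)+(7.1 × 10⁻⁴)(-1.54) = -1.3 × 10⁻³ → UNSTABLE
  100–227 m: −αΔT+βΔS = −(1.4 × 10⁻⁴)(+0.0)+(7.1 × 10⁻⁴)(+0.93) = 6.6 × 10⁻⁴ → stable
  227–253 m: −αΔT+βΔS = −(1.4 × 10⁻⁴)(-0.5)+(7.1 × 10⁻⁴)(+0.05) = 1.1 × 10⁻⁴ → stable
The 57–100 m interval has Δρ < 0: lighter water underlies denser water.

57–100 m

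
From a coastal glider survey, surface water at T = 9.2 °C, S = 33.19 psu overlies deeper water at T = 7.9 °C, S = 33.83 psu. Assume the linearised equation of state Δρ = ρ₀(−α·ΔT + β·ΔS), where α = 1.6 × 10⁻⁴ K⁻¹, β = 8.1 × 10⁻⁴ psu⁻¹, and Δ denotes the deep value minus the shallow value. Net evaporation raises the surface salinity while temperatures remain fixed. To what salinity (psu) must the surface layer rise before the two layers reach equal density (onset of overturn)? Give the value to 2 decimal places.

Neutral buoyancy requires −α(T_deep − T_surf) + β(S_deep − S_surf′) = 0.
S_surf′ = S_deep − (α/β)·ΔT = 33.83 − (1.6 × 10⁻⁴/8.1 × 10⁻⁴)·(-1.3) = 34.0868 psu.
Increase required: 34.0868 − 33.19 = 0.8968 psu.

34.09 psu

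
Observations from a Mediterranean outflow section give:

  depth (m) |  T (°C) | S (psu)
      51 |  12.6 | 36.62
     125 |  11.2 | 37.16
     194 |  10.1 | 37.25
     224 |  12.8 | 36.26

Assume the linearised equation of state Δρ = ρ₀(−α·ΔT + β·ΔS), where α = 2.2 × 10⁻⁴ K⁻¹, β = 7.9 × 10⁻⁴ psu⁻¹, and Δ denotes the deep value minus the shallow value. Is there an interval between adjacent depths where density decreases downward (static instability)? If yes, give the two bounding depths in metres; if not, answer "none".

194–224 m

Evaluate Δρ/ρ₀ = −αΔT + βΔS across each adjacent pair:
  51–125 m: −αΔT+βΔS = −(2.2 × 10⁻⁴)(-1.4)+(7.9 × 10⁻⁴)(+0.54) = 7.3 × 10⁻⁴ → stable
  125–194 m: −αΔT+βΔS = −(2.2 × 10⁻⁴)(-1.1)+(7.9 × 10⁻⁴)(+0.09) = 3.1 × 10⁻⁴ → stable
  194–224 m: −αΔT+βΔS = −(2.2 × 10⁻⁴)(+2.7)+(7.9 × 10⁻⁴)(-0.99) = -1.4 × 10⁻³ → UNSTABLE
The 194–224 m interval has Δρ < 0: lighter water underlies denser water.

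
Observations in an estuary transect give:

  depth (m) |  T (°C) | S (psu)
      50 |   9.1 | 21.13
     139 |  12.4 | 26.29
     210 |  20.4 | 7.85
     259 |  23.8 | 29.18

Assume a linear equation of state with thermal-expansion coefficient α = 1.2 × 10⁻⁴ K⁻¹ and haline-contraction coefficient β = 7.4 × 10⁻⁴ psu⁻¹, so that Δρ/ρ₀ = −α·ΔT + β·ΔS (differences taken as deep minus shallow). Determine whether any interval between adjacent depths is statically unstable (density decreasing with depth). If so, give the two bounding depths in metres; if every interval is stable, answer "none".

139–210 m

Evaluate Δρ/ρ₀ = −αΔT + βΔS across each adjacent pair:
  50–139 m: −αΔT+βΔS = −(1.2 × 10⁻⁴)(+3.3)+(7.4 × 10⁻⁴)(+5.16) = 3.4 × 10⁻³ → stable
  139–210 m: −αΔT+βΔS = −(1.2 × 10⁻⁴)(+8.0)+(7.4 × 10⁻⁴)(-18.44) = -0.015 → UNSTABLE
  210–259 m: −αΔT+βΔS = −(1.2 × 10⁻⁴)(+3.4)+(7.4 × 10⁻⁴)(+21.33) = 0.015 → stable
The 139–210 m interval has Δρ < 0: lighter water underlies denser water.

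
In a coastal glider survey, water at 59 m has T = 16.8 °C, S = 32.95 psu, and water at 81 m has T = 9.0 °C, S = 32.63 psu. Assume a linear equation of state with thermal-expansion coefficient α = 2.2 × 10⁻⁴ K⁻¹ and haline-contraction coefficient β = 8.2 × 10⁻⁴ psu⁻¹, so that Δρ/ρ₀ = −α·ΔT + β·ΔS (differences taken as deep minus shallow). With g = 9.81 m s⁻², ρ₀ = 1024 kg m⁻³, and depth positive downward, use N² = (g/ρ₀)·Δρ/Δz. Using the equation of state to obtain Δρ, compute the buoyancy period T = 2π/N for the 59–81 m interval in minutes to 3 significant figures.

4.11 min

ΔT = -7.8 K, ΔS = -0.32 psu (deep − shallow).
Δρ/ρ₀ = −αΔT + βΔS = 1.716 × 10⁻³ − 2.624 × 10⁻⁴ = 1.4536 × 10⁻³, so Δρ ≈ 1.488 kg m⁻³.
N² = (g/ρ₀)·Δρ/Δz = g·(Δρ/ρ₀)/Δz = 9.81 × 1.4536 × 10⁻³ / 22 = 6.4817 × 10⁻⁴ s⁻².
N = √(6.4817 × 10⁻⁴) = 0.025459 rad s⁻¹ → T = 2π/N = 246.80 s = 4.1133 min ≈ 4.11 min.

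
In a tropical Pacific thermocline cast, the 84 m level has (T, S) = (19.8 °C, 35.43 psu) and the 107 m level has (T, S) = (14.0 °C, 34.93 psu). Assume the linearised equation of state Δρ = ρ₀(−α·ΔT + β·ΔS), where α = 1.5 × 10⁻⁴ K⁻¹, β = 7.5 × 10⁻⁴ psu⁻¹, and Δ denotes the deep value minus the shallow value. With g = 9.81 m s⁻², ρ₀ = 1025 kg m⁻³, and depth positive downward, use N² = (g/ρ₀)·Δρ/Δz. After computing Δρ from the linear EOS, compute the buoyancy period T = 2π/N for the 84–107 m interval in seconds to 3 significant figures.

ΔT = -5.8 K, ΔS = -0.50 psu (deep − shallow).
Δρ/ρ₀ = −αΔT + βΔS = 8.70 × 10⁻⁴ − 3.75 × 10⁻⁴ = 4.95 × 10⁻⁴, so Δρ ≈ 0.5074 kg m⁻³.
N² = (g/ρ₀)·Δρ/Δz = g·(Δρ/ρ₀)/Δz = 9.81 × 4.95 × 10⁻⁴ / 23 = 2.1113 × 10⁻⁴ s⁻².
N = √(2.1113 × 10⁻⁴) = 0.014530 rad s⁻¹ → T = 2π/N = 432.43 s ≈ 432 s.

432 s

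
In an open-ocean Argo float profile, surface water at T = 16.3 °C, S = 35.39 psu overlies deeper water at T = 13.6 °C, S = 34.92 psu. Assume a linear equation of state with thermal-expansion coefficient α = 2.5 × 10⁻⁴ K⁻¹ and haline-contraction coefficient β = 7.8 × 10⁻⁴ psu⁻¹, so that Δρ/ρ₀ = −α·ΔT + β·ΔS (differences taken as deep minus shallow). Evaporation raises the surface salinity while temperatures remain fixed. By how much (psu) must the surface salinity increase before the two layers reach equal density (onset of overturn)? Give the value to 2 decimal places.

Neutral buoyancy requires −α(T_deep − T_surf) + β(S_deep − S_surf′) = 0.
S_surf′ = S_deep − (α/β)·ΔT = 34.92 − (2.5 × 10⁻⁴/7.8 × 10⁻⁴)·(-2.7) = 35.7854 psu.
Increase required: 35.7854 − 35.39 = 0.3954 psu.

0.40 psu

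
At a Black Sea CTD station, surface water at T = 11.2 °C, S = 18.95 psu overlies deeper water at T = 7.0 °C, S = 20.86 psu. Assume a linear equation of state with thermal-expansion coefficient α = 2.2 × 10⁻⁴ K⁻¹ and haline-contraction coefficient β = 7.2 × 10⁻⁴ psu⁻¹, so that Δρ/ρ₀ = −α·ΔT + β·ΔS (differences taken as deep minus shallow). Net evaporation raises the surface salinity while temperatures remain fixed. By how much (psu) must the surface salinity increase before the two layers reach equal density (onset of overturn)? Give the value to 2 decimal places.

Neutral buoyancy requires −α(T_deep − T_surf) + β(S_deep − S_surf′) = 0.
S_surf′ = S_deep − (α/β)·ΔT = 20.86 − (2.2 × 10⁻⁴/7.2 × 10⁻⁴)·(-4.2) = 22.1433 psu.
Increase required: 22.1433 − 18.95 = 3.1933 psu.

3.19 psu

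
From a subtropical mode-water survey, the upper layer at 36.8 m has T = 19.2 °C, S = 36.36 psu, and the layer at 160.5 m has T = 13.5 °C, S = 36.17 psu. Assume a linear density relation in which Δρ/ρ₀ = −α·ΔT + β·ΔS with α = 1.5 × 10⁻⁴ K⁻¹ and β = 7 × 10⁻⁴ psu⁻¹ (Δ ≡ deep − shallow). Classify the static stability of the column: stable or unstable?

stable

ΔT = 13.5 − 19.2 = -5.7 K and ΔS = 36.17 − 36.36 = -0.19 psu (deep − shallow).
−αΔT = 8.55 × 10⁻⁴; βΔS = -1.33 × 10⁻⁴; sum Δρ/ρ₀ = 7.22 × 10⁻⁴.
Δρ/ρ₀ > 0, so Δρ > 0: deeper water is denser → statically stable.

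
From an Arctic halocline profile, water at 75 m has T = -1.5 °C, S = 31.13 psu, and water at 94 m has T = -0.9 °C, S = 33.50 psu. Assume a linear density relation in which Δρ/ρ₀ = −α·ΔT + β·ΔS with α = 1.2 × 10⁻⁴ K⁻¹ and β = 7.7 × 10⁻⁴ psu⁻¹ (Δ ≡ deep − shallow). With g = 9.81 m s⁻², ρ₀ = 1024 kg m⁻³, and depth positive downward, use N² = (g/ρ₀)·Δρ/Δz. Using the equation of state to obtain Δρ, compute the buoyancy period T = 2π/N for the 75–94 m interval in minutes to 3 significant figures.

3.48 min

ΔT = +0.6 K, ΔS = +2.37 psu (deep − shallow).
Δρ/ρ₀ = −αΔT + βΔS = -7.20 × 10⁻⁵ + 1.8249 × 10⁻³ = 1.7529 × 10⁻³, so Δρ ≈ 1.795 kg m⁻³.
N² = (g/ρ₀)·Δρ/Δz = g·(Δρ/ρ₀)/Δz = 9.81 × 1.7529 × 10⁻³ / 19 = 9.0505 × 10⁻⁴ s⁻².
N = √(9.0505 × 10⁻⁴) = 0.030084 rad s⁻¹ → T = 2π/N = 208.85 s = 3.4808 min ≈ 3.48 min.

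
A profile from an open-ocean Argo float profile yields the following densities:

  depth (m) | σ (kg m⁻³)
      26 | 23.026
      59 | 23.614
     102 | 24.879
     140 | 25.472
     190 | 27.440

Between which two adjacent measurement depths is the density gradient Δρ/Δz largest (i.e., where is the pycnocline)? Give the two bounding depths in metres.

Compute the density gradient over each adjacent pair:
  26–59 m: Δρ/Δz = 0.588/33 = 0.018 kg m⁻⁴
  59–102 m: Δρ/Δz = 1.265/43 = 0.029 kg m⁻⁴
  102–140 m: Δρ/Δz = 0.593/38 = 0.016 kg m⁻⁴
  140–190 m: Δρ/Δz = 1.968/50 = 0.039 kg m⁻⁴
The largest gradient is in the 140–190 m interval — the pycnocline.

140–190 m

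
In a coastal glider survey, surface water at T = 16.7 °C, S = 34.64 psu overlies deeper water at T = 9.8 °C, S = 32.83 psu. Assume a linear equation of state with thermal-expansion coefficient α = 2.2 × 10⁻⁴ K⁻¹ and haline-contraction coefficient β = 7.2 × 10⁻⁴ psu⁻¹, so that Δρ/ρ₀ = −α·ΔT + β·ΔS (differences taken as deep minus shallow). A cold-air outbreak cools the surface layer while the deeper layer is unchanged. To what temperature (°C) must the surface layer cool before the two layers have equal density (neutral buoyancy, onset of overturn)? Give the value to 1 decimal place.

15.7 °C

Neutral buoyancy requires Δρ = 0, i.e. −α(T_deep − T_surf′) + β(S_deep − S_surf) = 0.
T_surf′ = T_deep − (β/α)·ΔS = 9.8 − (7.2 × 10⁻⁴/2.2 × 10⁻⁴)·(-1.81) = 15.724 °C.
Cooling required: 16.7 − (15.724) = 0.976 °C.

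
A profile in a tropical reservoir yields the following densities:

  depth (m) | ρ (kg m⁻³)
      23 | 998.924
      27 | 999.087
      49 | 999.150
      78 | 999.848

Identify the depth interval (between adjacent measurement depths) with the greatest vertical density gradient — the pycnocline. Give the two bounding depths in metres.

Compute the density gradient over each adjacent pair:
  23–27 m: Δρ/Δz = 0.163/4 = 0.041 kg m⁻⁴
  27–49 m: Δρ/Δz = 0.063/22 = 2.9 × 10⁻³ kg m⁻⁴
  49–78 m: Δρ/Δz = 0.698/29 = 0.024 kg m⁻⁴
The largest gradient is in the 23–27 m interval — the pycnocline.

23–27 m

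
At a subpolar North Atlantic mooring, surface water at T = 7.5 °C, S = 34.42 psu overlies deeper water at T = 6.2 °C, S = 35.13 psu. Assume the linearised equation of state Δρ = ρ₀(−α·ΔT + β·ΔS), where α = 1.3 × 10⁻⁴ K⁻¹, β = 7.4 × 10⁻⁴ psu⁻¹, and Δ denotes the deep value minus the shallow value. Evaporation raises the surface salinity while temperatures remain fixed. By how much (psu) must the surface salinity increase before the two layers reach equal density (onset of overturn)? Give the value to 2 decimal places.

Neutral buoyancy requires −α(T_deep − T_surf) + β(S_deep − S_surf′) = 0.
S_surf′ = S_deep − (α/β)·ΔT = 35.13 − (1.3 × 10⁻⁴/7.4 × 10⁻⁴)·(-1.3) = 35.3584 psu.
Increase required: 35.3584 − 34.42 = 0.9384 psu.

0.94 psu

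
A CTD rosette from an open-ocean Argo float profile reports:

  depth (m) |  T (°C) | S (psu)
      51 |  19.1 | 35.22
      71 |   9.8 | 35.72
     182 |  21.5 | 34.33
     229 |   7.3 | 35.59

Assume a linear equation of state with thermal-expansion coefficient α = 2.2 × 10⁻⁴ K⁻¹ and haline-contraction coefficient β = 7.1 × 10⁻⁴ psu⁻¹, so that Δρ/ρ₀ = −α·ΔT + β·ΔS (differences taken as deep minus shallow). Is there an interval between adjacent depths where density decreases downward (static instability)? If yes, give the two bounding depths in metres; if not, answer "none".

71–182 m

Evaluate Δρ/ρ₀ = −αΔT + βΔS across each adjacent pair:
  51–71 m: −αΔT+βΔS = −(2.2 × 10⁻⁴)(-9.3)+(7.1 × 10⁻⁴)(+0.50) = 2.4 × 10⁻³ → stable
  71–182 m: −αΔT+βΔS = −(2.2 × 10⁻⁴)(+11.7)+(7.1 × 10⁻⁴)(-1.39) = -3.6 × 10⁻³ → UNSTABLE
  182–229 m: −αΔT+βΔS = −(2.2 × 10⁻⁴)(-14.2)+(7.1 × 10⁻⁴)(+1.26) = 4.0 × 10⁻³ → stable
The 71–182 m interval has Δρ < 0: lighter water underlies denser water.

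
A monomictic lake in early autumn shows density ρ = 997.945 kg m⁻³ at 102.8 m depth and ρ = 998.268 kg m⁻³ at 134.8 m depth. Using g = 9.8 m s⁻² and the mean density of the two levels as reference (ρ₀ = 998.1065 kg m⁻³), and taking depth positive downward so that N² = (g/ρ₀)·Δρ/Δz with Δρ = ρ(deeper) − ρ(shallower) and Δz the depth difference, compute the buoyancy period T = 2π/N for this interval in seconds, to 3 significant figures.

631 s

Δρ = 998.268 − 997.945 = 0.323 kg m⁻³ over Δz = 134.8 − 102.8 = 32 m.
N² = (9.8/998.1065) × (0.323/32) = 9.9106 × 10⁻⁵ s⁻².
N = √(9.9106 × 10⁻⁵) = 9.9552 × 10⁻³ rad s⁻¹, so T = 2π/N = 631.15 s ≈ 631 s.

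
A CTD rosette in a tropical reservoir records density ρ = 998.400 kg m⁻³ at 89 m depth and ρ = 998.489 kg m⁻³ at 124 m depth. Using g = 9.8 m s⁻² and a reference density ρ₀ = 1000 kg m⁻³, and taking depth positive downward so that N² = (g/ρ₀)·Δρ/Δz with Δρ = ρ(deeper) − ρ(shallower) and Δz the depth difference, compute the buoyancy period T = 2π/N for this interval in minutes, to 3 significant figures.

Δρ = 998.489 − 998.400 = 0.089 kg m⁻³ over Δz = 124 − 89 = 35 m.
N² = (9.8/1000) × (0.089/35) = 2.4920 × 10⁻⁵ s⁻².
N = √(2.4920 × 10⁻⁵) = 4.9920 × 10⁻³ rad s⁻¹, so T = 2π/N = 1.2587 × 10³ s = 20.978 min ≈ 21.0 min.

21.0 min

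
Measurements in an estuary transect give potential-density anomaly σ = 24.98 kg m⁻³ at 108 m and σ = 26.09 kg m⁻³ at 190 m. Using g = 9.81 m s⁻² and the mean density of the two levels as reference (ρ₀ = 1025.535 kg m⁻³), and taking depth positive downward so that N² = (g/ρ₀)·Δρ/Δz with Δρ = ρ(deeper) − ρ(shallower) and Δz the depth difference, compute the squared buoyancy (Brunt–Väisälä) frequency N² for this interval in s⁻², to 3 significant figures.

1.29 × 10⁻⁴ s⁻²

Δρ = 1026.09 − 1024.98 = 1.11 kg m⁻³ over Δz = 190 − 108 = 82 m.
N² = (9.81/1025.535) × (1.11/82) = 1.2949 × 10⁻⁴ s⁻² ≈ 1.29 × 10⁻⁴ s⁻².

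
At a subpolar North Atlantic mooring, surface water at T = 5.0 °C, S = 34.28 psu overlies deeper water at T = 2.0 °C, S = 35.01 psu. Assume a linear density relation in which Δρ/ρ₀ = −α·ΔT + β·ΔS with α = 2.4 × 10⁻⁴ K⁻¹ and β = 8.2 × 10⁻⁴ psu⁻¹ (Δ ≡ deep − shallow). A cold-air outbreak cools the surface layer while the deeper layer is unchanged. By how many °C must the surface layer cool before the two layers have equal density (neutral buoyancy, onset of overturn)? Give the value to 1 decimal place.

5.5 °C

Neutral buoyancy requires Δρ = 0, i.e. −α(T_deep − T_surf′) + β(S_deep − S_surf) = 0.
T_surf′ = T_deep − (β/α)·ΔS = 2.0 − (8.2 × 10⁻⁴/2.4 × 10⁻⁴)·(+0.73) = -0.494 °C.
Cooling required: 5.0 − (-0.494) = 5.494 °C.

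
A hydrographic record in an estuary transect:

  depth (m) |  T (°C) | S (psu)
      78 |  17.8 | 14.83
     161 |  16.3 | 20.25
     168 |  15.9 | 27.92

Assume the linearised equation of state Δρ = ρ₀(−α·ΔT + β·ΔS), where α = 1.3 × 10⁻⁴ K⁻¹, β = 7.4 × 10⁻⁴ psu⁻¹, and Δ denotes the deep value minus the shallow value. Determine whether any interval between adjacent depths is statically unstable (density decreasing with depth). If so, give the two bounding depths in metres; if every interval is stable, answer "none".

none

Evaluate Δρ/ρ₀ = −αΔT + βΔS across each adjacent pair:
  78–161 m: −αΔT+βΔS = −(1.3 × 10⁻⁴)(-1.5)+(7.4 × 10⁻⁴)(+5.42) = 4.2 × 10⁻³ → stable
  161–168 m: −αΔT+βΔS = −(1.3 × 10⁻⁴)(-0.4)+(7.4 × 10⁻⁴)(+7.67) = 5.7 × 10⁻³ → stable
Every interval has Δρ > 0: the column is stably stratified throughout.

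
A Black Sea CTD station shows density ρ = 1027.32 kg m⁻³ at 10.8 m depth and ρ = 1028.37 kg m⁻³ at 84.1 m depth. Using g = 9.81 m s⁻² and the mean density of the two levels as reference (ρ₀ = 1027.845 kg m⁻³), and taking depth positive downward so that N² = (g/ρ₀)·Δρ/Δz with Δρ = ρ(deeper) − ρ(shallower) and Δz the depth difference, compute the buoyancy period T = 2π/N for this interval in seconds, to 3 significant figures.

537 s

Δρ = 1028.37 − 1027.32 = 1.05 kg m⁻³ over Δz = 84.1 − 10.8 = 73.3 m.
N² = (9.81/1027.845) × (1.05/73.3) = 1.3672 × 10⁻⁴ s⁻².
N = √(1.3672 × 10⁻⁴) = 0.011693 rad s⁻¹, so T = 2π/N = 537.35 s ≈ 537 s.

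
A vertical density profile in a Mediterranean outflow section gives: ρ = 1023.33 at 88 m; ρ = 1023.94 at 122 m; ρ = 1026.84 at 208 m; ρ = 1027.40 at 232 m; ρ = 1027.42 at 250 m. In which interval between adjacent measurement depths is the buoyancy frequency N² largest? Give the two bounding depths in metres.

122–208 m

Compute the density gradient over each adjacent pair:
  88–122 m: Δρ/Δz = 0.61/34 = 0.018 kg m⁻⁴
  122–208 m: Δρ/Δz = 2.90/86 = 0.034 kg m⁻⁴
  208–232 m: Δρ/Δz = 0.56/24 = 0.023 kg m⁻⁴
  232–250 m: Δρ/Δz = 0.02/18 = 1.1 × 10⁻³ kg m⁻⁴
The largest gradient is in the 122–208 m interval — the pycnocline.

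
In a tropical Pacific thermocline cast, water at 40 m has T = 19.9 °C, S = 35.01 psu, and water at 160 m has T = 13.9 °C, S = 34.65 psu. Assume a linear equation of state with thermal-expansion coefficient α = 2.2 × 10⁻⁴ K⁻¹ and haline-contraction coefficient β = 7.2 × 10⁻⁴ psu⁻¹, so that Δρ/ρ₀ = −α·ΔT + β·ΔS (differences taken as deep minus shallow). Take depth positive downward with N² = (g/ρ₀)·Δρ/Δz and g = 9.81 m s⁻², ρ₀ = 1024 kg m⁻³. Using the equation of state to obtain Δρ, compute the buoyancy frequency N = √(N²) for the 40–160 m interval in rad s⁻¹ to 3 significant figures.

9.31 × 10⁻³ rad s⁻¹

ΔT = -6.0 K, ΔS = -0.36 psu (deep − shallow).
Δρ/ρ₀ = −αΔT + βΔS = 1.32 × 10⁻³ − 2.592 × 10⁻⁴ = 1.0608 × 10⁻³, so Δρ ≈ 1.086 kg m⁻³.
N² = (g/ρ₀)·Δρ/Δz = g·(Δρ/ρ₀)/Δz = 9.81 × 1.0608 × 10⁻³ / 120 = 8.6720 × 10⁻⁵ s⁻².
N = √(8.6720 × 10⁻⁵) = 9.3124 × 10⁻³ rad s⁻¹ ≈ 9.31 × 10⁻³ rad s⁻¹.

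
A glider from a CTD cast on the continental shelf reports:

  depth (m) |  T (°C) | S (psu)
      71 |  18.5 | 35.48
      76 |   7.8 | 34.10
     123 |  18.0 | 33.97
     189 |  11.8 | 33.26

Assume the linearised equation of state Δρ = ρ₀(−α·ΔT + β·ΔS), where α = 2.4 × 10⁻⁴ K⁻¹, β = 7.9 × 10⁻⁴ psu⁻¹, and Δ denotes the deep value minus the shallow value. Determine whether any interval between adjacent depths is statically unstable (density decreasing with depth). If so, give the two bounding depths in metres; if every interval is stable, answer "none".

76–123 m

Evaluate Δρ/ρ₀ = −αΔT + βΔS across each adjacent pair:
  71–76 m: −αΔT+βΔS = −(2.4 × 10⁻⁴)(-10.7)+(7.9 × 10⁻⁴)(-1.38) = 1.5 × 10⁻³ → stable
  76–123 m: −αΔT+βΔS = −(2.4 × 10⁻⁴)(+10.2)+(7.9 × 10⁻⁴)(-0.13) = -2.6 × 10⁻³ → UNSTABLE
  123–189 m: −αΔT+βΔS = −(2.4 × 10⁻⁴)(-6.2)+(7.9 × 10⁻⁴)(-0.71) = 9.3 × 10⁻⁴ → stable
The 76–123 m interval has Δρ < 0: lighter water underlies denser water.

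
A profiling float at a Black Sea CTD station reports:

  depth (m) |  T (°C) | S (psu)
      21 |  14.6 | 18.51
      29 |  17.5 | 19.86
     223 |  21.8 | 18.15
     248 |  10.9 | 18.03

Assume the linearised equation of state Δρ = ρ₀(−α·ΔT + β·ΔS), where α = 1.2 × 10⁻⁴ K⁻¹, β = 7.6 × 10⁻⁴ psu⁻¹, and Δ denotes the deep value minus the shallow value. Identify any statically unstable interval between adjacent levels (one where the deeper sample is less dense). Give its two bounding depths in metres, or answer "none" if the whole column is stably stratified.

Evaluate Δρ/ρ₀ = −αΔT + βΔS across each adjacent pair:
  21–29 m: −αΔT+βΔS = −(1.2 × 10⁻⁴)(+2.9)+(7.6 × 10⁻⁴)(+1.35) = 6.8 × 10⁻⁴ → stable
  29–223 m: −αΔT+βΔS = −(1.2 × 10⁻⁴)(+4.3)+(7.6 × 10⁻⁴)(-1.71) = -1.8 × 10⁻³ → UNSTABLE
  223–248 m: −αΔT+βΔS = −(1.2 × 10⁻⁴)(-10.9)+(7.6 × 10⁻⁴)(-0.12) = 1.2 × 10⁻³ → stable
The 29–223 m interval has Δρ < 0: lighter water underlies denser water.

29–223 m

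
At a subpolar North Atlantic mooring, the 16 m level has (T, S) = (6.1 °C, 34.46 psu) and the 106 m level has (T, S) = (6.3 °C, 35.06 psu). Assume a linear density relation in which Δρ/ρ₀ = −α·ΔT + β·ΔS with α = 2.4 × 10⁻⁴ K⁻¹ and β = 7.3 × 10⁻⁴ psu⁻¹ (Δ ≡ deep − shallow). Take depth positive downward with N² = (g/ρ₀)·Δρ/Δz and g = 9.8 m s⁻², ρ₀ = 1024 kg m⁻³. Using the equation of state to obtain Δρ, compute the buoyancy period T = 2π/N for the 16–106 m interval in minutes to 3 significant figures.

16.1 min

ΔT = +0.2 K, ΔS = +0.60 psu (deep − shallow).
Δρ/ρ₀ = −αΔT + βΔS = -4.80 × 10⁻⁵ + 4.38 × 10⁻⁴ = 3.90 × 10⁻⁴, so Δρ ≈ 0.3994 kg m⁻³.
N² = (g/ρ₀)·Δρ/Δz = g·(Δρ/ρ₀)/Δz = 9.8 × 3.90 × 10⁻⁴ / 90 = 4.2467 × 10⁻⁵ s⁻².
N = √(4.2467 × 10⁻⁵) = 6.5167 × 10⁻³ rad s⁻¹ → T = 2π/N = 964.17 s = 16.069 min ≈ 16.1 min.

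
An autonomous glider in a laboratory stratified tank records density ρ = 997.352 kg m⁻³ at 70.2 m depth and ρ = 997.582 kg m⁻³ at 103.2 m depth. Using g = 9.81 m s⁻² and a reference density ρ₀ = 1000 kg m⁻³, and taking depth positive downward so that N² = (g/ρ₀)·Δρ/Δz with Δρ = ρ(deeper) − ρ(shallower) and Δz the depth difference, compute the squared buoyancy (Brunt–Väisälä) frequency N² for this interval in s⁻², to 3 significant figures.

6.84 × 10⁻⁵ s⁻²

Δρ = 997.582 − 997.352 = 0.230 kg m⁻³ over Δz = 103.2 − 70.2 = 33 m.
N² = (9.81/1000) × (0.230/33) = 6.8373 × 10⁻⁵ s⁻² ≈ 6.84 × 10⁻⁵ s⁻².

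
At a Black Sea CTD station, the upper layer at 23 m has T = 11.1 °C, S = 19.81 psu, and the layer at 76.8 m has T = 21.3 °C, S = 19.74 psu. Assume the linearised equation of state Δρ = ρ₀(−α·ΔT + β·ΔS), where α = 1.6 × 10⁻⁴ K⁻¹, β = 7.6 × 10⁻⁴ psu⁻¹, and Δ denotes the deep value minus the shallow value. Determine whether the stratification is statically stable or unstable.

ΔT = 21.3 − 11.1 = +10.2 K and ΔS = 19.74 − 19.81 = -0.07 psu (deep − shallow).
−αΔT = -1.632 × 10⁻³; βΔS = -5.32 × 10⁻⁵; sum Δρ/ρ₀ = -1.6852 × 10⁻³.
Δρ/ρ₀ < 0, so Δρ < 0: deeper water is lighter → statically unstable; the column would overturn.

unstable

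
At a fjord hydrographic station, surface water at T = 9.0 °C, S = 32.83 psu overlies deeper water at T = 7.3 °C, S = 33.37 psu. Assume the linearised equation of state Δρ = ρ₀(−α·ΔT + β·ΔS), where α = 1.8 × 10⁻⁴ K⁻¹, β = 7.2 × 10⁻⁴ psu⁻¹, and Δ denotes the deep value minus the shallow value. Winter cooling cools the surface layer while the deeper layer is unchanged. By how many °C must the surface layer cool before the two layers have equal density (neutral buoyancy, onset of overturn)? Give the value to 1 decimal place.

3.9 °C

Neutral buoyancy requires Δρ = 0, i.e. −α(T_deep − T_surf′) + β(S_deep − S_surf) = 0.
T_surf′ = T_deep − (β/α)·ΔS = 7.3 − (7.2 × 10⁻⁴/1.8 × 10⁻⁴)·(+0.54) = 5.140 °C.
Cooling required: 9.0 − (5.140) = 3.860 °C.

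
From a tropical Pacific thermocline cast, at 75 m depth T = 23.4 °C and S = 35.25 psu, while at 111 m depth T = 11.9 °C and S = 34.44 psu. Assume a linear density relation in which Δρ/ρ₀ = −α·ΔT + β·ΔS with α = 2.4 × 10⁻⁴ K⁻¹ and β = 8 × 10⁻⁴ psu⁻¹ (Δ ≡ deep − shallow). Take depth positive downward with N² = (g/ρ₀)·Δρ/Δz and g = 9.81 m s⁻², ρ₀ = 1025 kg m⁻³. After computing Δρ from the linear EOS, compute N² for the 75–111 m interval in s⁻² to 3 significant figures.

ΔT = -11.5 K, ΔS = -0.81 psu (deep − shallow).
Δρ/ρ₀ = −αΔT + βΔS = 2.76 × 10⁻³ − 6.48 × 10⁻⁴ = 2.112 × 10⁻³, so Δρ ≈ 2.165 kg m⁻³.
N² = (g/ρ₀)·Δρ/Δz = g·(Δρ/ρ₀)/Δz = 9.81 × 2.112 × 10⁻³ / 36 = 5.7552 × 10⁻⁴ s⁻² ≈ 5.76 × 10⁻⁴ s⁻².

5.76 × 10⁻⁴ s⁻²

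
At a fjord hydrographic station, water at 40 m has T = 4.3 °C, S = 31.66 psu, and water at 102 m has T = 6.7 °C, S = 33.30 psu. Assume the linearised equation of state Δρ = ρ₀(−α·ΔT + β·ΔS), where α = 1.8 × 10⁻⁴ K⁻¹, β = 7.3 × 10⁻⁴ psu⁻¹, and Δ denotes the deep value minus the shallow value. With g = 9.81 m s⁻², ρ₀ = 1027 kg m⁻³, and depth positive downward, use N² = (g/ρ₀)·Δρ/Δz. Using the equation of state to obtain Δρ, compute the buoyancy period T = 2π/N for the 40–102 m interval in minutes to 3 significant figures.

ΔT = +2.4 K, ΔS = +1.64 psu (deep − shallow).
Δρ/ρ₀ = −αΔT + βΔS = -4.32 × 10⁻⁴ + 1.1972 × 10⁻³ = 7.652 × 10⁻⁴, so Δρ ≈ 0.7859 kg m⁻³.
N² = (g/ρ₀)·Δρ/Δz = g·(Δρ/ρ₀)/Δz = 9.81 × 7.652 × 10⁻⁴ / 62 = 1.2107 × 10⁻⁴ s⁻².
N = √(1.2107 × 10⁻⁴) = 0.011003 rad s⁻¹ → T = 2π/N = 571.04 s = 9.5173 min ≈ 9.52 min.

9.52 min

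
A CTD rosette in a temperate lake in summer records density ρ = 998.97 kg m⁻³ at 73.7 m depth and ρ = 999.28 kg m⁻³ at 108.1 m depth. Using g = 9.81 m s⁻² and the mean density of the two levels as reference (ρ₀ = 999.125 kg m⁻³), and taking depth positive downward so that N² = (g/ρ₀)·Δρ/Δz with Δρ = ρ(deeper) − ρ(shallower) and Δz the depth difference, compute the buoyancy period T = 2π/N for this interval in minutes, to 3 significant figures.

Δρ = 999.28 − 998.97 = 0.31 kg m⁻³ over Δz = 108.1 − 73.7 = 34.4 m.
N² = (9.81/999.125) × (0.31/34.4) = 8.8481 × 10⁻⁵ s⁻².
N = √(8.8481 × 10⁻⁵) = 9.4064 × 10⁻³ rad s⁻¹, so T = 2π/N = 667.97 s = 11.133 min ≈ 11.1 min.

11.1 min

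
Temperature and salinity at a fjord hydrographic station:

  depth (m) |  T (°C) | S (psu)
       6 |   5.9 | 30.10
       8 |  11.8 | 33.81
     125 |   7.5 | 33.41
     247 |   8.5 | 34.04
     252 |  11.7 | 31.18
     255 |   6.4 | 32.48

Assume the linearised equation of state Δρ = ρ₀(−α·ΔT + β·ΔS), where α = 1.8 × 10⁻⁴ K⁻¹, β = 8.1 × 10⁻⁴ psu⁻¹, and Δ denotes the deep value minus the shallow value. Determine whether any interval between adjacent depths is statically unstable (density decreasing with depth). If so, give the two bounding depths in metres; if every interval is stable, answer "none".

247–252 m

Evaluate Δρ/ρ₀ = −αΔT + βΔS across each adjacent pair:
  6–8 m: −αΔT+βΔS = −(1.8 × 10⁻⁴)(+5.9)+(8.1 × 10⁻⁴)(+3.71) = 1.9 × 10⁻³ → stable
  8–125 m: −αΔT+βΔS = −(1.8 × 10⁻⁴)(-4.3)+(8.1 × 10⁻⁴)(-0.40) = 4.5 × 10⁻⁴ → stable
  125–247 m: −αΔT+βΔS = −(1.8 × 10⁻⁴)(+1.0)+(8.1 × 10⁻⁴)(+0.63) = 3.3 × 10⁻⁴ → stable
  247–252 m: −αΔT+βΔS = −(1.8 × 10⁻⁴)(+3.2)+(8.1 × 10⁻⁴)(-2.86) = -2.9 × 10⁻³ → UNSTABLE
  252–255 m: −αΔT+βΔS = −(1.8 × 10⁻⁴)(-5.3)+(8.1 × 10⁻⁴)(+1.30) = 2.0 × 10⁻³ → stable
The 247–252 m interval has Δρ < 0: lighter water underlies denser water.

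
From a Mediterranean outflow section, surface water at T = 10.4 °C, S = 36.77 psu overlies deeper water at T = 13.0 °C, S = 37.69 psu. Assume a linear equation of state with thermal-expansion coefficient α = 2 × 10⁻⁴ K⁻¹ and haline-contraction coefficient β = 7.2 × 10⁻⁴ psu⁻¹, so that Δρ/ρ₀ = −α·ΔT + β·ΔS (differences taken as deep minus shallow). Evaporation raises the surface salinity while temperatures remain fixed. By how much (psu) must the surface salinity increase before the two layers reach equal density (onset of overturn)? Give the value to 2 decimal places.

0.20 psu

Neutral buoyancy requires −α(T_deep − T_surf) + β(S_deep − S_surf′) = 0.
S_surf′ = S_deep − (α/β)·ΔT = 37.69 − (2 × 10⁻⁴/7.2 × 10⁻⁴)·(+2.6) = 36.9678 psu.
Increase required: 36.9678 − 36.77 = 0.1978 psu.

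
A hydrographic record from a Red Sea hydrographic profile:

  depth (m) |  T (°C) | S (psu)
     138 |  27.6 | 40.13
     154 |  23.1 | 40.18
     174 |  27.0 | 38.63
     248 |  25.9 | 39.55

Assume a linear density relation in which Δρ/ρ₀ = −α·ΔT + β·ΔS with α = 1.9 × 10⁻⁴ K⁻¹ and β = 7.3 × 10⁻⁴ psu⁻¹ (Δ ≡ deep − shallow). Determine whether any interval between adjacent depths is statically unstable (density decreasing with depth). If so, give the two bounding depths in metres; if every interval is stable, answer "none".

Evaluate Δρ/ρ₀ = −αΔT + βΔS across each adjacent pair:
  138–154 m: −αΔT+βΔS = −(1.9 × 10⁻⁴)(-4.5)+(7.3 × 10⁻⁴)(+0.05) = 8.9 × 10⁻⁴ → stable
  154–174 m: −αΔT+βΔS = −(1.9 × 10⁻⁴)(+3.9)+(7.3 × 10⁻⁴)(-1.55) = -1.9 × 10⁻³ → UNSTABLE
  174–248 m: −αΔT+βΔS = −(1.9 × 10⁻⁴)(-1.1)+(7.3 × 10⁻⁴)(+0.92) = 8.8 × 10⁻⁴ → stable
The 154–174 m interval has Δρ < 0: lighter water underlies denser water.

154–174 m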